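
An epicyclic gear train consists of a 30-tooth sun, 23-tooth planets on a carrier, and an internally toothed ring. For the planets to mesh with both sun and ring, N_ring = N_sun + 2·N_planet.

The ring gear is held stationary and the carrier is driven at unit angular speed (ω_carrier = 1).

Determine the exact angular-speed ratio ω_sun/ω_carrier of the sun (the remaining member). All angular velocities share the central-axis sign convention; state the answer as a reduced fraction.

N_ring = 30 + 2·23 = 76
30(ω_s−ω_c) = −76(ω_r−ω_c),  ω_r=0, ω_c=1
ω_s = 1 − (76/30)(0−1) = 53/15
ω_s/ω_c = 53/15

53/15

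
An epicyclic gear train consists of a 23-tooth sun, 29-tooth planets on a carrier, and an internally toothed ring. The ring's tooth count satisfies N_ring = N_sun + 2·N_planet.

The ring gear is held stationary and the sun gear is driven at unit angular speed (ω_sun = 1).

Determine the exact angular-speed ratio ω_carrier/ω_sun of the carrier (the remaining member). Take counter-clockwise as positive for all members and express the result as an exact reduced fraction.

N_ring = 23 + 2·29 = 81
23(ω_s−ω_c) = −81(ω_r−ω_c),  ω_r=0, ω_s=1
23(1−ω_c) = −81(0−ω_c)  ⇒  104ω_c = 23  ⇒  ω_c = 23/104
ω_c/ω_s = 23/104

23/104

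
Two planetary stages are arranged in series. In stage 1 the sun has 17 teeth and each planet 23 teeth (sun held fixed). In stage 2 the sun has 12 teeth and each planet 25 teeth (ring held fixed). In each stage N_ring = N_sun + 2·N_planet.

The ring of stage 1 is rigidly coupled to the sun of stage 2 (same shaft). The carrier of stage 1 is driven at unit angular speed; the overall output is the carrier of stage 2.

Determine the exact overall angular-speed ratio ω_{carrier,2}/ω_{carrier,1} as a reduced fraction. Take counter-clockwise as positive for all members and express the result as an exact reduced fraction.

160/777

Stage 1: N_ring = 17 + 2·23 = 63
Stage 1: 17(ω_s−ω_c) = −63(ω_r−ω_c),  ω_s=0, ω_c=1
Stage 1: ω_r = 1 − (17/63)(0−1) = 80/63
  ⇒ ω_r¹/ω_c¹ = 80/63
Stage 2: N_ring = 12 + 2·25 = 62
Stage 2: 12(ω_s−ω_c) = −62(ω_r−ω_c),  ω_r=0, ω_s=1
Stage 2: 12(1−ω_c) = −62(0−ω_c)  ⇒  74ω_c = 12  ⇒  ω_c = 6/37
  ⇒ ω_c²/ω_s² = 6/37
Coupling ω_s² = ω_r¹ ⇒ overall = 80/63 × 6/37 = 160/777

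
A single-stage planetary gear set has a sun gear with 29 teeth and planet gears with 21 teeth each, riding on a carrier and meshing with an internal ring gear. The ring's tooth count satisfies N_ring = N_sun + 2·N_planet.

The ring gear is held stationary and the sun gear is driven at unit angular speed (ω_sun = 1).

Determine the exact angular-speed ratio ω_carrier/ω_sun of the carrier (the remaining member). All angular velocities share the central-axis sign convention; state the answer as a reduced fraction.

N_ring = 29 + 2·21 = 71
29(ω_s−ω_c) = −71(ω_r−ω_c),  ω_r=0, ω_s=1
29(1−ω_c) = −71(0−ω_c)  ⇒  100ω_c = 29  ⇒  ω_c = 29/100
ω_c/ω_s = 29/100

29/100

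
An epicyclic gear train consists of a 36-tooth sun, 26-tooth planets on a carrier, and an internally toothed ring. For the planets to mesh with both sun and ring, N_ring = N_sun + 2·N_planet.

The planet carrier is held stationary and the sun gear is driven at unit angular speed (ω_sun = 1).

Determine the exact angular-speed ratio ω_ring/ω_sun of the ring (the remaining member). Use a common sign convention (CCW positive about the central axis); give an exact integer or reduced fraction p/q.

-9/22

N_ring = 36 + 2·26 = 88
36(ω_s−ω_c) = −88(ω_r−ω_c),  ω_c=0, ω_s=1
ω_r = 0 − (36/88)(1−0) = -9/22
ω_r/ω_s = -9/22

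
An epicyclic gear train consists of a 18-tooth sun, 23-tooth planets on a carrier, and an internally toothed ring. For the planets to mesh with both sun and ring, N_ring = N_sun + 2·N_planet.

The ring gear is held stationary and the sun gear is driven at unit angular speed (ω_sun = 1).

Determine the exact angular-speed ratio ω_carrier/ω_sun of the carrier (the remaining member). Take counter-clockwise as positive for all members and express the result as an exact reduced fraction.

N_ring = 18 + 2·23 = 64
18(ω_s−ω_c) = −64(ω_r−ω_c),  ω_r=0, ω_s=1
18(1−ω_c) = −64(0−ω_c)  ⇒  82ω_c = 18  ⇒  ω_c = 9/41
ω_c/ω_s = 9/41

9/41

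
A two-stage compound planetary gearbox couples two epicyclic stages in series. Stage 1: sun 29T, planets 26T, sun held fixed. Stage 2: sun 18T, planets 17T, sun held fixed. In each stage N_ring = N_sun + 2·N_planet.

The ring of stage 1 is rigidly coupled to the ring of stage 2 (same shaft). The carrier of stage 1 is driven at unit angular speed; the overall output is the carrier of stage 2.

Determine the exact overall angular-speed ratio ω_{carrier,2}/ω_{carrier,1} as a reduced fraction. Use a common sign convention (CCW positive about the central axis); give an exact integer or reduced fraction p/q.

Stage 1: N_ring = 29 + 2·26 = 81
Stage 1: 29(ω_s−ω_c) = −81(ω_r−ω_c),  ω_s=0, ω_c=1
Stage 1: ω_r = 1 − (29/81)(0−1) = 110/81
  ⇒ ω_r¹/ω_c¹ = 110/81
Stage 2: N_ring = 18 + 2·17 = 52
Stage 2: 18(ω_s−ω_c) = −52(ω_r−ω_c),  ω_s=0, ω_r=1
Stage 2: 18(0−ω_c) = −52(1−ω_c)  ⇒  70ω_c = 52  ⇒  ω_c = 26/35
  ⇒ ω_c²/ω_r² = 26/35
Coupling ω_r² = ω_r¹ ⇒ overall = 110/81 × 26/35 = 572/567

572/567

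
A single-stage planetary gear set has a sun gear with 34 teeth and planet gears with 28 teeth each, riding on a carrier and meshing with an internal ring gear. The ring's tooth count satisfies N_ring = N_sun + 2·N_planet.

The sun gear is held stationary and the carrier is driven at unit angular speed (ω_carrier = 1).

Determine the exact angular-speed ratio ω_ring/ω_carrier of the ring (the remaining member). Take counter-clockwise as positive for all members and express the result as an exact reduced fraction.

N_ring = 34 + 2·28 = 90
34(ω_s−ω_c) = −90(ω_r−ω_c),  ω_s=0, ω_c=1
ω_r = 1 − (34/90)(0−1) = 62/45
ω_r/ω_c = 62/45

62/45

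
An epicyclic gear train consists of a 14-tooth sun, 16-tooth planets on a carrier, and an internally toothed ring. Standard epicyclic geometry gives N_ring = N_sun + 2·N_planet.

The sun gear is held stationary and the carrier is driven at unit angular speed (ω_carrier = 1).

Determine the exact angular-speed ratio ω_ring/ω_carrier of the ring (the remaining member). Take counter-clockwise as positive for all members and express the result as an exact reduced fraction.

N_ring = 14 + 2·16 = 46
14(ω_s−ω_c) = −46(ω_r−ω_c),  ω_s=0, ω_c=1
ω_r = 1 − (14/46)(0−1) = 30/23
ω_r/ω_c = 30/23

30/23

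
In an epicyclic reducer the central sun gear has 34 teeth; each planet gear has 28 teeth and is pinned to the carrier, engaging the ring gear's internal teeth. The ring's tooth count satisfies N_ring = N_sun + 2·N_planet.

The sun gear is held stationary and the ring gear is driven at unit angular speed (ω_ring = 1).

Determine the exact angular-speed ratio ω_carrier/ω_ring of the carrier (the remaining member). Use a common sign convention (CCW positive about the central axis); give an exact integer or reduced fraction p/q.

45/62

N_ring = 34 + 2·28 = 90
34(ω_s−ω_c) = −90(ω_r−ω_c),  ω_s=0, ω_r=1
34(0−ω_c) = −90(1−ω_c)  ⇒  124ω_c = 90  ⇒  ω_c = 45/62
ω_c/ω_r = 45/62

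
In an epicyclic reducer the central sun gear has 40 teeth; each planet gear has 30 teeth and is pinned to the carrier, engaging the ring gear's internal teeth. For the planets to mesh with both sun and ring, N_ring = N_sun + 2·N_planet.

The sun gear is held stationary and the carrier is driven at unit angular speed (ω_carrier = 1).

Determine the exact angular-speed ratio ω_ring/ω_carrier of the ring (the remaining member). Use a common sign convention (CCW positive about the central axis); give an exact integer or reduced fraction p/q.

N_ring = 40 + 2·30 = 100
40(ω_s−ω_c) = −100(ω_r−ω_c),  ω_s=0, ω_c=1
ω_r = 1 − (40/100)(0−1) = 7/5
ω_r/ω_c = 7/5

7/5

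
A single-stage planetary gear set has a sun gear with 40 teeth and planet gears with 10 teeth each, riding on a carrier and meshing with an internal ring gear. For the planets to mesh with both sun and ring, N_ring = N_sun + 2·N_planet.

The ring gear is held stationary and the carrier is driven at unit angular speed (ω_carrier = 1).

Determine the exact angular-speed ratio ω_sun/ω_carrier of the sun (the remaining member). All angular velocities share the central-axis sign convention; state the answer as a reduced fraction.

N_ring = 40 + 2·10 = 60
40(ω_s−ω_c) = −60(ω_r−ω_c),  ω_r=0, ω_c=1
ω_s = 1 − (60/40)(0−1) = 5/2
ω_s/ω_c = 5/2

5/2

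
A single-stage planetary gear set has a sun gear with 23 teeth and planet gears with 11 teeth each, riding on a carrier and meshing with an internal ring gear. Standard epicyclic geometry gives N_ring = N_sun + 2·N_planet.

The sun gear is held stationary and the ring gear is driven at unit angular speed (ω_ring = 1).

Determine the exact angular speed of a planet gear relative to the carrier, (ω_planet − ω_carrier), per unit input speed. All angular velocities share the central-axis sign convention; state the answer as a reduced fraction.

N_ring = 23 + 2·11 = 45
23(ω_s−ω_c) = −45(ω_r−ω_c),  ω_s=0, ω_r=1
23(0−ω_c) = −45(1−ω_c)  ⇒  68ω_c = 45  ⇒  ω_c = 45/68
sun–planet: 23·(0−45/68) = −11·(ω_p−ω_c)  ⇒  ω_p−ω_c = −(23/11)·(-45/68) = 1035/748

1035/748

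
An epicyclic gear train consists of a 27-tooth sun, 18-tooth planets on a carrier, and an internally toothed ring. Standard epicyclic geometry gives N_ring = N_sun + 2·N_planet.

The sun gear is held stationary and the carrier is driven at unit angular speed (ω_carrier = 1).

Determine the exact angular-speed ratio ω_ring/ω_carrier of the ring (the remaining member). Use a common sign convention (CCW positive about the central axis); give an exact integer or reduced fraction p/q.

N_ring = 27 + 2·18 = 63
27(ω_s−ω_c) = −63(ω_r−ω_c),  ω_s=0, ω_c=1
ω_r = 1 − (27/63)(0−1) = 10/7
ω_r/ω_c = 10/7

10/7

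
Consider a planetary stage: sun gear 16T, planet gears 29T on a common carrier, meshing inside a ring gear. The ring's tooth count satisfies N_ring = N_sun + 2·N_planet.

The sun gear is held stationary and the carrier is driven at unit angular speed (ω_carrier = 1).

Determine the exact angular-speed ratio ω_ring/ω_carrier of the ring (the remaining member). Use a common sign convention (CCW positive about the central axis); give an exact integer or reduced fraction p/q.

N_ring = 16 + 2·29 = 74
16(ω_s−ω_c) = −74(ω_r−ω_c),  ω_s=0, ω_c=1
ω_r = 1 − (16/74)(0−1) = 45/37
ω_r/ω_c = 45/37

45/37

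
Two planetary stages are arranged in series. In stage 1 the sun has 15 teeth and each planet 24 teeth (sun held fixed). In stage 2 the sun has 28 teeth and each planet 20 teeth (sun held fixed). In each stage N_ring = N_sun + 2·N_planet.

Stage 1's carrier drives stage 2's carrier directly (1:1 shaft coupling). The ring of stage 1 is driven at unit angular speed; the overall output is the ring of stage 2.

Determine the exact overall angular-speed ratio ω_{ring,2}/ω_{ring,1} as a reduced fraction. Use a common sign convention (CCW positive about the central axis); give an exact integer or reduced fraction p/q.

Stage 1: N_ring = 15 + 2·24 = 63
Stage 1: 15(ω_s−ω_c) = −63(ω_r−ω_c),  ω_s=0, ω_r=1
Stage 1: 15(0−ω_c) = −63(1−ω_c)  ⇒  78ω_c = 63  ⇒  ω_c = 21/26
  ⇒ ω_c¹/ω_r¹ = 21/26
Stage 2: N_ring = 28 + 2·20 = 68
Stage 2: 28(ω_s−ω_c) = −68(ω_r−ω_c),  ω_s=0, ω_c=1
Stage 2: ω_r = 1 − (28/68)(0−1) = 24/17
  ⇒ ω_r²/ω_c² = 24/17
Coupling ω_c² = ω_c¹ ⇒ overall = 21/26 × 24/17 = 252/221

252/221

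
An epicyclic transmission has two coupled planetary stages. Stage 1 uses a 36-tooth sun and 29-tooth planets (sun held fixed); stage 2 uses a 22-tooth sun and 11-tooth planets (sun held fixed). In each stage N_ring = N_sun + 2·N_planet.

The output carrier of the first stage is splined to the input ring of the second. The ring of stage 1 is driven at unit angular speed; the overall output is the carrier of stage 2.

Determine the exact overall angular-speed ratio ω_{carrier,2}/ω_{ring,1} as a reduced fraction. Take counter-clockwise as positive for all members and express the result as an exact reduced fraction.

Stage 1: N_ring = 36 + 2·29 = 94
Stage 1: 36(ω_s−ω_c) = −94(ω_r−ω_c),  ω_s=0, ω_r=1
Stage 1: 36(0−ω_c) = −94(1−ω_c)  ⇒  130ω_c = 94  ⇒  ω_c = 47/65
  ⇒ ω_c¹/ω_r¹ = 47/65
Stage 2: N_ring = 22 + 2·11 = 44
Stage 2: 22(ω_s−ω_c) = −44(ω_r−ω_c),  ω_s=0, ω_r=1
Stage 2: 22(0−ω_c) = −44(1−ω_c)  ⇒  66ω_c = 44  ⇒  ω_c = 2/3
  ⇒ ω_c²/ω_r² = 2/3
Coupling ω_r² = ω_c¹ ⇒ overall = 47/65 × 2/3 = 94/195

94/195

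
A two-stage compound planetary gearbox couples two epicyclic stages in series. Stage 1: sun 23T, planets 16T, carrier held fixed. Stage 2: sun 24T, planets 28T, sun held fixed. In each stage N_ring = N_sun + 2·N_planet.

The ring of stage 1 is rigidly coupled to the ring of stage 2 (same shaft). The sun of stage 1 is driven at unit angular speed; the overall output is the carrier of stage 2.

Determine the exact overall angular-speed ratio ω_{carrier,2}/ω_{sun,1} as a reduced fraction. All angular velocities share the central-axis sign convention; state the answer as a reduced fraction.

Stage 1: N_ring = 23 + 2·16 = 55
Stage 1: 23(ω_s−ω_c) = −55(ω_r−ω_c),  ω_c=0, ω_s=1
Stage 1: ω_r = 0 − (23/55)(1−0) = -23/55
  ⇒ ω_r¹/ω_s¹ = -23/55
Stage 2: N_ring = 24 + 2·28 = 80
Stage 2: 24(ω_s−ω_c) = −80(ω_r−ω_c),  ω_s=0, ω_r=1
Stage 2: 24(0−ω_c) = −80(1−ω_c)  ⇒  104ω_c = 80  ⇒  ω_c = 10/13
  ⇒ ω_c²/ω_r² = 10/13
Coupling ω_r² = ω_r¹ ⇒ overall = -23/55 × 10/13 = -46/143

-46/143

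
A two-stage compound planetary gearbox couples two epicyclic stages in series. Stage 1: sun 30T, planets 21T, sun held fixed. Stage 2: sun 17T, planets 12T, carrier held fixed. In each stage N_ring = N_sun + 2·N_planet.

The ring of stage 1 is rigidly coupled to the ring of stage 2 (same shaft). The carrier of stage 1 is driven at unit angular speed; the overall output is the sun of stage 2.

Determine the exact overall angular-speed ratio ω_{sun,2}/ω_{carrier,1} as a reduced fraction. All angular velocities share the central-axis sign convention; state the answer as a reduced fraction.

Stage 1: N_ring = 30 + 2·21 = 72
Stage 1: 30(ω_s−ω_c) = −72(ω_r−ω_c),  ω_s=0, ω_c=1
Stage 1: ω_r = 1 − (30/72)(0−1) = 17/12
  ⇒ ω_r¹/ω_c¹ = 17/12
Stage 2: N_ring = 17 + 2·12 = 41
Stage 2: 17(ω_s−ω_c) = −41(ω_r−ω_c),  ω_c=0, ω_r=1
Stage 2: ω_s = 0 − (41/17)(1−0) = -41/17
  ⇒ ω_s²/ω_r² = -41/17
Coupling ω_r² = ω_r¹ ⇒ overall = 17/12 × -41/17 = -41/12

-41/12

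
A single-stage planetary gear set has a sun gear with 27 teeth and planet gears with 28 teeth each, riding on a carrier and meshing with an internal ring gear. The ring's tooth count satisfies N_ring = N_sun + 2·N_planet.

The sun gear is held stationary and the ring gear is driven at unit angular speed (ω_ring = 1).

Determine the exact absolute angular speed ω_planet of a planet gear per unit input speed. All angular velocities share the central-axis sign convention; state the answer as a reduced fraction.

N_ring = 27 + 2·28 = 83
27(ω_s−ω_c) = −83(ω_r−ω_c),  ω_s=0, ω_r=1
27(0−ω_c) = −83(1−ω_c)  ⇒  110ω_c = 83  ⇒  ω_c = 83/110
sun–planet: 27·(0−83/110) = −28·(ω_p−ω_c)  ⇒  ω_p−ω_c = −(27/28)·(-83/110) = 2241/3080
ω_p = 83/110 + 2241/3080 = 83/56

83/56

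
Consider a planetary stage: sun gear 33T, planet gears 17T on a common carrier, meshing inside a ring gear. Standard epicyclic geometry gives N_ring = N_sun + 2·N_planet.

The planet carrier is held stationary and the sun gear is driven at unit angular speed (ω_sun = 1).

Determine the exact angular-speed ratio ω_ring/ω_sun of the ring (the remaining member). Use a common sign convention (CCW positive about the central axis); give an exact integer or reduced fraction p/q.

-33/67

N_ring = 33 + 2·17 = 67
33(ω_s−ω_c) = −67(ω_r−ω_c),  ω_c=0, ω_s=1
ω_r = 0 − (33/67)(1−0) = -33/67
ω_r/ω_s = -33/67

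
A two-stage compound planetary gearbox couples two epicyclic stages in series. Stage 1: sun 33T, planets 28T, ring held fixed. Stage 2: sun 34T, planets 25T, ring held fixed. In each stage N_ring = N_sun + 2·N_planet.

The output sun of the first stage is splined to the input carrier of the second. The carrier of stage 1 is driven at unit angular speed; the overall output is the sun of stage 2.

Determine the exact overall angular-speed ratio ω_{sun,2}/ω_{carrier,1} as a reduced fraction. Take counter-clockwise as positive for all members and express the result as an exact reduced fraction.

7198/561

Stage 1: N_ring = 33 + 2·28 = 89
Stage 1: 33(ω_s−ω_c) = −89(ω_r−ω_c),  ω_r=0, ω_c=1
Stage 1: ω_s = 1 − (89/33)(0−1) = 122/33
  ⇒ ω_s¹/ω_c¹ = 122/33
Stage 2: N_ring = 34 + 2·25 = 84
Stage 2: 34(ω_s−ω_c) = −84(ω_r−ω_c),  ω_r=0, ω_c=1
Stage 2: ω_s = 1 − (84/34)(0−1) = 59/17
  ⇒ ω_s²/ω_c² = 59/17
Coupling ω_c² = ω_s¹ ⇒ overall = 122/33 × 59/17 = 7198/561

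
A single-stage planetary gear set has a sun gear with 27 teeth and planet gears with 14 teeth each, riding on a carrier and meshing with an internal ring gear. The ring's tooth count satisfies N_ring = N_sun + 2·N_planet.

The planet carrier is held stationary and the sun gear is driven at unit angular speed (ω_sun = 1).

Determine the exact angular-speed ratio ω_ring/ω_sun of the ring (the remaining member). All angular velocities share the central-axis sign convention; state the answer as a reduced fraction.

-27/55

N_ring = 27 + 2·14 = 55
27(ω_s−ω_c) = −55(ω_r−ω_c),  ω_c=0, ω_s=1
ω_r = 0 − (27/55)(1−0) = -27/55
ω_r/ω_s = -27/55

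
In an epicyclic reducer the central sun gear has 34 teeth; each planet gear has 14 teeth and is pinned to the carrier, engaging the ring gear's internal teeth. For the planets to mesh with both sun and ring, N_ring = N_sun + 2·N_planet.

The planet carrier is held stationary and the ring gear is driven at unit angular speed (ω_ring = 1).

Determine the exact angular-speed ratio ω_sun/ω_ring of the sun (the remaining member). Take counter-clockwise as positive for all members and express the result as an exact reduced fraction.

-31/17

N_ring = 34 + 2·14 = 62
34(ω_s−ω_c) = −62(ω_r−ω_c),  ω_c=0, ω_r=1
ω_s = 0 − (62/34)(1−0) = -31/17
ω_s/ω_r = -31/17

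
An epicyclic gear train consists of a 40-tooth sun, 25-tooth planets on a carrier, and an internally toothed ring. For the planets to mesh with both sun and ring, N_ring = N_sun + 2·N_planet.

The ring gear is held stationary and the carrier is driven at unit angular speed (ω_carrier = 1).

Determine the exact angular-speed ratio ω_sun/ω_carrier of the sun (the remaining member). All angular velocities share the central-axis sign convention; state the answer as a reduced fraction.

13/4

N_ring = 40 + 2·25 = 90
40(ω_s−ω_c) = −90(ω_r−ω_c),  ω_r=0, ω_c=1
ω_s = 1 − (90/40)(0−1) = 13/4
ω_s/ω_c = 13/4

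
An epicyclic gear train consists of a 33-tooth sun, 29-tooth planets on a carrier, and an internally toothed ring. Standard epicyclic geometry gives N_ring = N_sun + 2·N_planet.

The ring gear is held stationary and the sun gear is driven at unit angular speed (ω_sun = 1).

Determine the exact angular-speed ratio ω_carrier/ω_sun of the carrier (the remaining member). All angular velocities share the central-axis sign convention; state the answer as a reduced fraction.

N_ring = 33 + 2·29 = 91
33(ω_s−ω_c) = −91(ω_r−ω_c),  ω_r=0, ω_s=1
33(1−ω_c) = −91(0−ω_c)  ⇒  124ω_c = 33  ⇒  ω_c = 33/124
ω_c/ω_s = 33/124

33/124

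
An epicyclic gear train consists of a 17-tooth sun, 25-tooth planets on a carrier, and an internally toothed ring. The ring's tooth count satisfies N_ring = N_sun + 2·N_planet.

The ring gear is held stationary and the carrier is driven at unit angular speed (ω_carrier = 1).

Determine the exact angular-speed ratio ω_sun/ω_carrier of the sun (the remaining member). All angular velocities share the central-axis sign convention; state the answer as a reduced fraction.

N_ring = 17 + 2·25 = 67
17(ω_s−ω_c) = −67(ω_r−ω_c),  ω_r=0, ω_c=1
ω_s = 1 − (67/17)(0−1) = 84/17
ω_s/ω_c = 84/17

84/17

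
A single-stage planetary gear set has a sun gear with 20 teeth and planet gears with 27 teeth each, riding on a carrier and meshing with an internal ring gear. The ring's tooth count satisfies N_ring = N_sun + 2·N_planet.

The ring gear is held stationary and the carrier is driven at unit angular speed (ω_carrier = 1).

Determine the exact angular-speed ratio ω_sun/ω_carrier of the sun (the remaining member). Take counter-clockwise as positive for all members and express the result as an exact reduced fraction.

N_ring = 20 + 2·27 = 74
20(ω_s−ω_c) = −74(ω_r−ω_c),  ω_r=0, ω_c=1
ω_s = 1 − (74/20)(0−1) = 47/10
ω_s/ω_c = 47/10

47/10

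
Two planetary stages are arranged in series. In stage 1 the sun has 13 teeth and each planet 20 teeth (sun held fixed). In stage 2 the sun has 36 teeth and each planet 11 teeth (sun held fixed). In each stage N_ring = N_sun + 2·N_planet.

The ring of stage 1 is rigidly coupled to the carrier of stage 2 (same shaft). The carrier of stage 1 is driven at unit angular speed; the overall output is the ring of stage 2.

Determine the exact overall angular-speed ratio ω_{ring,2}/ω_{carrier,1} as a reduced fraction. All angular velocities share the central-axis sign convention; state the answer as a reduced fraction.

3102/1537

Stage 1: N_ring = 13 + 2·20 = 53
Stage 1: 13(ω_s−ω_c) = −53(ω_r−ω_c),  ω_s=0, ω_c=1
Stage 1: ω_r = 1 − (13/53)(0−1) = 66/53
  ⇒ ω_r¹/ω_c¹ = 66/53
Stage 2: N_ring = 36 + 2·11 = 58
Stage 2: 36(ω_s−ω_c) = −58(ω_r−ω_c),  ω_s=0, ω_c=1
Stage 2: ω_r = 1 − (36/58)(0−1) = 47/29
  ⇒ ω_r²/ω_c² = 47/29
Coupling ω_c² = ω_r¹ ⇒ overall = 66/53 × 47/29 = 3102/1537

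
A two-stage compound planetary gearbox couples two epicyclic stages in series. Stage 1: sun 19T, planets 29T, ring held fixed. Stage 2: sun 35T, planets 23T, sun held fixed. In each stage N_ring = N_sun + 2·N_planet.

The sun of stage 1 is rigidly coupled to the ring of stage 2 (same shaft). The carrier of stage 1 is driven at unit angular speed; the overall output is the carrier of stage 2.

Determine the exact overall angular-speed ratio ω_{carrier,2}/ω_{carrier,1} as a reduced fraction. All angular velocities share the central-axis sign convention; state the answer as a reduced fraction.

Stage 1: N_ring = 19 + 2·29 = 77
Stage 1: 19(ω_s−ω_c) = −77(ω_r−ω_c),  ω_r=0, ω_c=1
Stage 1: ω_s = 1 − (77/19)(0−1) = 96/19
  ⇒ ω_s¹/ω_c¹ = 96/19
Stage 2: N_ring = 35 + 2·23 = 81
Stage 2: 35(ω_s−ω_c) = −81(ω_r−ω_c),  ω_s=0, ω_r=1
Stage 2: 35(0−ω_c) = −81(1−ω_c)  ⇒  116ω_c = 81  ⇒  ω_c = 81/116
  ⇒ ω_c²/ω_r² = 81/116
Coupling ω_r² = ω_s¹ ⇒ overall = 96/19 × 81/116 = 1944/551

1944/551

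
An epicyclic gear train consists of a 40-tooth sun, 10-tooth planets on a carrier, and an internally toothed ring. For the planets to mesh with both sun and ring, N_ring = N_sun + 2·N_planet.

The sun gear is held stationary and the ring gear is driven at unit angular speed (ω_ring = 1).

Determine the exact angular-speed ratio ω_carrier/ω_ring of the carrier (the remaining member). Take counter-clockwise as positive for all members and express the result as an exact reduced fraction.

N_ring = 40 + 2·10 = 60
40(ω_s−ω_c) = −60(ω_r−ω_c),  ω_s=0, ω_r=1
40(0−ω_c) = −60(1−ω_c)  ⇒  100ω_c = 60  ⇒  ω_c = 3/5
ω_c/ω_r = 3/5

3/5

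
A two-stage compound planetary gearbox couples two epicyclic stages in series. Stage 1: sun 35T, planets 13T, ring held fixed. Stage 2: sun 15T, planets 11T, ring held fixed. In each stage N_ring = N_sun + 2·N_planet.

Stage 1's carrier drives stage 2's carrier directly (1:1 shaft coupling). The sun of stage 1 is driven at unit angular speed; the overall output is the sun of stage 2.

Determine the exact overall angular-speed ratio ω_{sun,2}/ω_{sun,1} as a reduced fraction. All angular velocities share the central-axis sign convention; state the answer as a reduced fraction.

91/72

Stage 1: N_ring = 35 + 2·13 = 61
Stage 1: 35(ω_s−ω_c) = −61(ω_r−ω_c),  ω_r=0, ω_s=1
Stage 1: 35(1−ω_c) = −61(0−ω_c)  ⇒  96ω_c = 35  ⇒  ω_c = 35/96
  ⇒ ω_c¹/ω_s¹ = 35/96
Stage 2: N_ring = 15 + 2·11 = 37
Stage 2: 15(ω_s−ω_c) = −37(ω_r−ω_c),  ω_r=0, ω_c=1
Stage 2: ω_s = 1 − (37/15)(0−1) = 52/15
  ⇒ ω_s²/ω_c² = 52/15
Coupling ω_c² = ω_c¹ ⇒ overall = 35/96 × 52/15 = 91/72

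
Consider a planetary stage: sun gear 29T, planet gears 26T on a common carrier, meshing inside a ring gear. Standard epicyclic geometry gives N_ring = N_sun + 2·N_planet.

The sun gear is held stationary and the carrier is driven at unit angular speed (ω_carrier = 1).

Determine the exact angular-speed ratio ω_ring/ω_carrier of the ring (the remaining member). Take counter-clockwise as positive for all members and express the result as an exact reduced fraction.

N_ring = 29 + 2·26 = 81
29(ω_s−ω_c) = −81(ω_r−ω_c),  ω_s=0, ω_c=1
ω_r = 1 − (29/81)(0−1) = 110/81
ω_r/ω_c = 110/81

110/81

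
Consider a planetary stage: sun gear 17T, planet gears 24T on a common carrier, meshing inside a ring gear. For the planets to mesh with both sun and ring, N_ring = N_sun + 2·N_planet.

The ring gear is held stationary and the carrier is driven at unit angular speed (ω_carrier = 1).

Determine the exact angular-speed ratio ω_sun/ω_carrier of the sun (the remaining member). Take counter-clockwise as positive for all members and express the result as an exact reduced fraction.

82/17

N_ring = 17 + 2·24 = 65
17(ω_s−ω_c) = −65(ω_r−ω_c),  ω_r=0, ω_c=1
ω_s = 1 − (65/17)(0−1) = 82/17
ω_s/ω_c = 82/17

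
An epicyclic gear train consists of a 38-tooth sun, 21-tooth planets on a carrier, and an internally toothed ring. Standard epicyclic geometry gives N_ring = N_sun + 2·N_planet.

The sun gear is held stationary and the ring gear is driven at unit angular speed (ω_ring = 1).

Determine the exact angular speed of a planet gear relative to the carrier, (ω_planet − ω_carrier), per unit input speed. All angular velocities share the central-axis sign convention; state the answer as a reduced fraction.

1520/1239

N_ring = 38 + 2·21 = 80
38(ω_s−ω_c) = −80(ω_r−ω_c),  ω_s=0, ω_r=1
38(0−ω_c) = −80(1−ω_c)  ⇒  118ω_c = 80  ⇒  ω_c = 40/59
sun–planet: 38·(0−40/59) = −21·(ω_p−ω_c)  ⇒  ω_p−ω_c = −(38/21)·(-40/59) = 1520/1239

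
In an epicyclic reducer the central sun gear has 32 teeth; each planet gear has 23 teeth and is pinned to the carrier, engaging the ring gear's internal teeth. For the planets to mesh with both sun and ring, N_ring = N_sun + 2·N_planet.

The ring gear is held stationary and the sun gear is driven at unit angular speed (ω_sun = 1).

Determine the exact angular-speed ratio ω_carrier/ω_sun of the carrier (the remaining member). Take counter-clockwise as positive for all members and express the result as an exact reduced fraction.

16/55

N_ring = 32 + 2·23 = 78
32(ω_s−ω_c) = −78(ω_r−ω_c),  ω_r=0, ω_s=1
32(1−ω_c) = −78(0−ω_c)  ⇒  110ω_c = 32  ⇒  ω_c = 16/55
ω_c/ω_s = 16/55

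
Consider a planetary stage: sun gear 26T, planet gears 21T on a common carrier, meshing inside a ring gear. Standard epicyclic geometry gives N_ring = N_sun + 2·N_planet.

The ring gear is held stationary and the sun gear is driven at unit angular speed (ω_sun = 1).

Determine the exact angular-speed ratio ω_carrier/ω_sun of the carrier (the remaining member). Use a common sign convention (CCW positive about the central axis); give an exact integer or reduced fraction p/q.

N_ring = 26 + 2·21 = 68
26(ω_s−ω_c) = −68(ω_r−ω_c),  ω_r=0, ω_s=1
26(1−ω_c) = −68(0−ω_c)  ⇒  94ω_c = 26  ⇒  ω_c = 13/47
ω_c/ω_s = 13/47

13/47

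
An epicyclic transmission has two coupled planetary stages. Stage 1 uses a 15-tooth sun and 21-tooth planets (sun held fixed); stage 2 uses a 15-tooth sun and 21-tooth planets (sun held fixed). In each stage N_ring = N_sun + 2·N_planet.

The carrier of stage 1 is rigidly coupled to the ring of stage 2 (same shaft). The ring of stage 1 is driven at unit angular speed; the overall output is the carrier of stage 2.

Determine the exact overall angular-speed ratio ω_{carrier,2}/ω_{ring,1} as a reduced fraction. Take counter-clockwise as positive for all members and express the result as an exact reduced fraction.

Stage 1: N_ring = 15 + 2·21 = 57
Stage 1: 15(ω_s−ω_c) = −57(ω_r−ω_c),  ω_s=0, ω_r=1
Stage 1: 15(0−ω_c) = −57(1−ω_c)  ⇒  72ω_c = 57  ⇒  ω_c = 19/24
  ⇒ ω_c¹/ω_r¹ = 19/24
Stage 2: N_ring = 15 + 2·21 = 57
Stage 2: 15(ω_s−ω_c) = −57(ω_r−ω_c),  ω_s=0, ω_r=1
Stage 2: 15(0−ω_c) = −57(1−ω_c)  ⇒  72ω_c = 57  ⇒  ω_c = 19/24
  ⇒ ω_c²/ω_r² = 19/24
Coupling ω_r² = ω_c¹ ⇒ overall = 19/24 × 19/24 = 361/576

361/576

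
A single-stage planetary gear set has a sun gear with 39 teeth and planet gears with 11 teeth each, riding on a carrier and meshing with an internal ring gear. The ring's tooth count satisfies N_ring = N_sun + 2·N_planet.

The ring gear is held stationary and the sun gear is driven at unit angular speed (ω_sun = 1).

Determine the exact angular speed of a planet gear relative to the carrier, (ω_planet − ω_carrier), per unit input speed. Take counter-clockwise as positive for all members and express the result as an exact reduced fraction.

N_ring = 39 + 2·11 = 61
39(ω_s−ω_c) = −61(ω_r−ω_c),  ω_r=0, ω_s=1
39(1−ω_c) = −61(0−ω_c)  ⇒  100ω_c = 39  ⇒  ω_c = 39/100
sun–planet: 39·(1−39/100) = −11·(ω_p−ω_c)  ⇒  ω_p−ω_c = −(39/11)·(61/100) = -2379/1100

-2379/1100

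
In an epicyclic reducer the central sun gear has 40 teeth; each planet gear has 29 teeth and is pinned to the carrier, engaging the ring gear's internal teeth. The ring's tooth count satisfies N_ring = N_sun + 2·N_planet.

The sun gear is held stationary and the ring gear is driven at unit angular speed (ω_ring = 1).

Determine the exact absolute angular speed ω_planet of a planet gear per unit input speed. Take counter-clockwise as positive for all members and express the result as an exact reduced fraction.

49/29

N_ring = 40 + 2·29 = 98
40(ω_s−ω_c) = −98(ω_r−ω_c),  ω_s=0, ω_r=1
40(0−ω_c) = −98(1−ω_c)  ⇒  138ω_c = 98  ⇒  ω_c = 49/69
sun–planet: 40·(0−49/69) = −29·(ω_p−ω_c)  ⇒  ω_p−ω_c = −(40/29)·(-49/69) = 1960/2001
ω_p = 49/69 + 1960/2001 = 49/29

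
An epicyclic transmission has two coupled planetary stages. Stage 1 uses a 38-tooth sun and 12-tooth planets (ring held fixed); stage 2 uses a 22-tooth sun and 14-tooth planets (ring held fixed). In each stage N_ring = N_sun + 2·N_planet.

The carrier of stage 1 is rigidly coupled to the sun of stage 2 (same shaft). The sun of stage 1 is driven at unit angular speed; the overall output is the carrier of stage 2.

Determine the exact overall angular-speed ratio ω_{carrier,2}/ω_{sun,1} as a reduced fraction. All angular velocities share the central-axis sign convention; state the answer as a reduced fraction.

Stage 1: N_ring = 38 + 2·12 = 62
Stage 1: 38(ω_s−ω_c) = −62(ω_r−ω_c),  ω_r=0, ω_s=1
Stage 1: 38(1−ω_c) = −62(0−ω_c)  ⇒  100ω_c = 38  ⇒  ω_c = 19/50
  ⇒ ω_c¹/ω_s¹ = 19/50
Stage 2: N_ring = 22 + 2·14 = 50
Stage 2: 22(ω_s−ω_c) = −50(ω_r−ω_c),  ω_r=0, ω_s=1
Stage 2: 22(1−ω_c) = −50(0−ω_c)  ⇒  72ω_c = 22  ⇒  ω_c = 11/36
  ⇒ ω_c²/ω_s² = 11/36
Coupling ω_s² = ω_c¹ ⇒ overall = 19/50 × 11/36 = 209/1800

209/1800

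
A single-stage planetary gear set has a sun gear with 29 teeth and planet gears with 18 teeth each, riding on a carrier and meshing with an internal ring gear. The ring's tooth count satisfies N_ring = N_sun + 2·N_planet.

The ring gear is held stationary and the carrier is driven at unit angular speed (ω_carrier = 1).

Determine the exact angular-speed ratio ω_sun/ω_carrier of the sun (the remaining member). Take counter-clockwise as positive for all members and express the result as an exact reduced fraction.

N_ring = 29 + 2·18 = 65
29(ω_s−ω_c) = −65(ω_r−ω_c),  ω_r=0, ω_c=1
ω_s = 1 − (65/29)(0−1) = 94/29
ω_s/ω_c = 94/29

94/29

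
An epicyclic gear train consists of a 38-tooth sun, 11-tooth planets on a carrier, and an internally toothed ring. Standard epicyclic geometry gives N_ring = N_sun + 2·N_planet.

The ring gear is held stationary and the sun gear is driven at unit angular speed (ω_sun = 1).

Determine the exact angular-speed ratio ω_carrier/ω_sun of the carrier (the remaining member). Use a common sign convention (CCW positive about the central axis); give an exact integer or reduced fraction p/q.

19/49

N_ring = 38 + 2·11 = 60
38(ω_s−ω_c) = −60(ω_r−ω_c),  ω_r=0, ω_s=1
38(1−ω_c) = −60(0−ω_c)  ⇒  98ω_c = 38  ⇒  ω_c = 19/49
ω_c/ω_s = 19/49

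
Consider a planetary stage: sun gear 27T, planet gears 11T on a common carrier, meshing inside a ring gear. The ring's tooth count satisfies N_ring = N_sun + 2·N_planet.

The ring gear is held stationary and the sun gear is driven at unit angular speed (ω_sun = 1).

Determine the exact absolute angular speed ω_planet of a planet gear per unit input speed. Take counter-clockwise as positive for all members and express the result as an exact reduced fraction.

N_ring = 27 + 2·11 = 49
27(ω_s−ω_c) = −49(ω_r−ω_c),  ω_r=0, ω_s=1
27(1−ω_c) = −49(0−ω_c)  ⇒  76ω_c = 27  ⇒  ω_c = 27/76
sun–planet: 27·(1−27/76) = −11·(ω_p−ω_c)  ⇒  ω_p−ω_c = −(27/11)·(49/76) = -1323/836
ω_p = 27/76 − 1323/836 = -27/22

-27/22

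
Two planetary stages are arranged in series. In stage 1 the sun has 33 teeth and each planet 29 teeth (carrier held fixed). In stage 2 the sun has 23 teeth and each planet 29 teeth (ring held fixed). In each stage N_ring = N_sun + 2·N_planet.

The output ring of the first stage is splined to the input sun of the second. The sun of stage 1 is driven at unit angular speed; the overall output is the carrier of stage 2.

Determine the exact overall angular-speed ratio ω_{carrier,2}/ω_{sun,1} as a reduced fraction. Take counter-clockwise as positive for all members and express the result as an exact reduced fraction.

-759/9464

Stage 1: N_ring = 33 + 2·29 = 91
Stage 1: 33(ω_s−ω_c) = −91(ω_r−ω_c),  ω_c=0, ω_s=1
Stage 1: ω_r = 0 − (33/91)(1−0) = -33/91
  ⇒ ω_r¹/ω_s¹ = -33/91
Stage 2: N_ring = 23 + 2·29 = 81
Stage 2: 23(ω_s−ω_c) = −81(ω_r−ω_c),  ω_r=0, ω_s=1
Stage 2: 23(1−ω_c) = −81(0−ω_c)  ⇒  104ω_c = 23  ⇒  ω_c = 23/104
  ⇒ ω_c²/ω_s² = 23/104
Coupling ω_s² = ω_r¹ ⇒ overall = -33/91 × 23/104 = -759/9464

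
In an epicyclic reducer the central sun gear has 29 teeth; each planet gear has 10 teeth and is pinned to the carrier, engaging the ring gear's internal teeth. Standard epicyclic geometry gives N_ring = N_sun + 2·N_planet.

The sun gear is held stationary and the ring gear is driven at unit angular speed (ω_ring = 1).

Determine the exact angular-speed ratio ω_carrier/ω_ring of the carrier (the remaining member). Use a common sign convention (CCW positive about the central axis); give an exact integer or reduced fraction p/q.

49/78

N_ring = 29 + 2·10 = 49
29(ω_s−ω_c) = −49(ω_r−ω_c),  ω_s=0, ω_r=1
29(0−ω_c) = −49(1−ω_c)  ⇒  78ω_c = 49  ⇒  ω_c = 49/78
ω_c/ω_r = 49/78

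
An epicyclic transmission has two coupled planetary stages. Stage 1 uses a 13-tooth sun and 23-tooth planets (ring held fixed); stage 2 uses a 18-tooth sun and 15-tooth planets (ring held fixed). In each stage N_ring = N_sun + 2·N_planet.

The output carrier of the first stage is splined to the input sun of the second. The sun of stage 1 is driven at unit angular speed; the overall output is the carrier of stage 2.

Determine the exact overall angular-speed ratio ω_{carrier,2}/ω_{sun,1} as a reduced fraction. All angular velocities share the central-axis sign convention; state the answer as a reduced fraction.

Stage 1: N_ring = 13 + 2·23 = 59
Stage 1: 13(ω_s−ω_c) = −59(ω_r−ω_c),  ω_r=0, ω_s=1
Stage 1: 13(1−ω_c) = −59(0−ω_c)  ⇒  72ω_c = 13  ⇒  ω_c = 13/72
  ⇒ ω_c¹/ω_s¹ = 13/72
Stage 2: N_ring = 18 + 2·15 = 48
Stage 2: 18(ω_s−ω_c) = −48(ω_r−ω_c),  ω_r=0, ω_s=1
Stage 2: 18(1−ω_c) = −48(0−ω_c)  ⇒  66ω_c = 18  ⇒  ω_c = 3/11
  ⇒ ω_c²/ω_s² = 3/11
Coupling ω_s² = ω_c¹ ⇒ overall = 13/72 × 3/11 = 13/264

13/264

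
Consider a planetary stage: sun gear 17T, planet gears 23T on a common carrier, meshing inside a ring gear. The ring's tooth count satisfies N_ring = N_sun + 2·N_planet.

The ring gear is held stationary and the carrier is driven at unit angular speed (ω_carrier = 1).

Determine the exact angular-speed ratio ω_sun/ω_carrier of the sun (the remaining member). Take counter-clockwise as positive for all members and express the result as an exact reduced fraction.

N_ring = 17 + 2·23 = 63
17(ω_s−ω_c) = −63(ω_r−ω_c),  ω_r=0, ω_c=1
ω_s = 1 − (63/17)(0−1) = 80/17
ω_s/ω_c = 80/17

80/17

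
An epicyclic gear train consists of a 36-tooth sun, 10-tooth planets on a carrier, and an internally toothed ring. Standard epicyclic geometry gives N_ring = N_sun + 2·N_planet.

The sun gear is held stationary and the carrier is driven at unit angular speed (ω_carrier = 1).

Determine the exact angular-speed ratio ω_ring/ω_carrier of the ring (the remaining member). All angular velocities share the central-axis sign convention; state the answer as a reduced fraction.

N_ring = 36 + 2·10 = 56
36(ω_s−ω_c) = −56(ω_r−ω_c),  ω_s=0, ω_c=1
ω_r = 1 − (36/56)(0−1) = 23/14
ω_r/ω_c = 23/14

23/14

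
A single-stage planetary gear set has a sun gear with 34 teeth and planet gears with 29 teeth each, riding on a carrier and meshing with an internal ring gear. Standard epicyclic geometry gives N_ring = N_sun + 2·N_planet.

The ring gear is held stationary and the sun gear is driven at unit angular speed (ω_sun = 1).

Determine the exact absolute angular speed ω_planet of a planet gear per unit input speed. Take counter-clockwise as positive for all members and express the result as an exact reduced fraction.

-17/29

N_ring = 34 + 2·29 = 92
34(ω_s−ω_c) = −92(ω_r−ω_c),  ω_r=0, ω_s=1
34(1−ω_c) = −92(0−ω_c)  ⇒  126ω_c = 34  ⇒  ω_c = 17/63
sun–planet: 34·(1−17/63) = −29·(ω_p−ω_c)  ⇒  ω_p−ω_c = −(34/29)·(46/63) = -1564/1827
ω_p = 17/63 − 1564/1827 = -17/29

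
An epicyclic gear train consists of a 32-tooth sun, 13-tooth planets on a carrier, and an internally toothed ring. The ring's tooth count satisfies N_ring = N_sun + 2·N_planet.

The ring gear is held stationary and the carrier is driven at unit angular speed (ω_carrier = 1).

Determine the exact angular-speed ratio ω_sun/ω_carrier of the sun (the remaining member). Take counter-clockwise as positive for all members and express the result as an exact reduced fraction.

45/16

N_ring = 32 + 2·13 = 58
32(ω_s−ω_c) = −58(ω_r−ω_c),  ω_r=0, ω_c=1
ω_s = 1 − (58/32)(0−1) = 45/16
ω_s/ω_c = 45/16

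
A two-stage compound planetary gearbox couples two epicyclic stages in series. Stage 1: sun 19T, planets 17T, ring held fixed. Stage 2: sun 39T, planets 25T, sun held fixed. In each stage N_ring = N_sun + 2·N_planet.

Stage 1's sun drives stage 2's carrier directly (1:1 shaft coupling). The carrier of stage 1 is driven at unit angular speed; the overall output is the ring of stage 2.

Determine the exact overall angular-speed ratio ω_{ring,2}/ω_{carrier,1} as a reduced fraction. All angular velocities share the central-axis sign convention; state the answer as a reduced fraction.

Stage 1: N_ring = 19 + 2·17 = 53
Stage 1: 19(ω_s−ω_c) = −53(ω_r−ω_c),  ω_r=0, ω_c=1
Stage 1: ω_s = 1 − (53/19)(0−1) = 72/19
  ⇒ ω_s¹/ω_c¹ = 72/19
Stage 2: N_ring = 39 + 2·25 = 89
Stage 2: 39(ω_s−ω_c) = −89(ω_r−ω_c),  ω_s=0, ω_c=1
Stage 2: ω_r = 1 − (39/89)(0−1) = 128/89
  ⇒ ω_r²/ω_c² = 128/89
Coupling ω_c² = ω_s¹ ⇒ overall = 72/19 × 128/89 = 9216/1691

9216/1691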